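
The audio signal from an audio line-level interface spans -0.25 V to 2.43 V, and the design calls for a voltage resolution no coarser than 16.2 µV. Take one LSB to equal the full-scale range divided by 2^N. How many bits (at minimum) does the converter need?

18 bits

Span: 2.43 V − (-0.25 V) = 2.68 V.
Need 2^N ≥ 2.68 V / 16.2 µV = 165400 → N_min = 18.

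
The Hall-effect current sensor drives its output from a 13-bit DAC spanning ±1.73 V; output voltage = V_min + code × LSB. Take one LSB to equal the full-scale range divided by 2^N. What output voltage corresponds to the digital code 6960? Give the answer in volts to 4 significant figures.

1.210 V

The full-scale span is 1.73 − (-1.73) = 3.46 V. LSB = 3.46 V / 2^13.
Output = V_min + (6960/8192) × range = -1.73 + 0.849609 × 3.46 V
      = -1.73 + 2.93965 = 1.20965 V.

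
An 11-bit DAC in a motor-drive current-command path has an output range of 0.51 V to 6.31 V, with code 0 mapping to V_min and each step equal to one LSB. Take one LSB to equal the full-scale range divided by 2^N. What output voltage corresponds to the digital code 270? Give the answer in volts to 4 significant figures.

Full-scale range = 6.31 V − (0.51 V) = 5.8 V. LSB = 5.8 V / 2^11.
Output = V_min + (270/2048) × range = 0.51 + 0.131836 × 5.8 V
      = 0.51 + 0.764648 = 1.27465 V.

1.275 V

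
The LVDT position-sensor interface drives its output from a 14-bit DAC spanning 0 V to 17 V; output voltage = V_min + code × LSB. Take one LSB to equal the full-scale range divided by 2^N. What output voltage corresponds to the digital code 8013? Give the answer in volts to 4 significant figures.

8.314 V

Span = 17 V. LSB = 17 V / 2^14.
Output = V_min + (8013/16384) × range = 0 + 0.489075 × 17 V
      = 0 + 8.31427 = 8.31427 V.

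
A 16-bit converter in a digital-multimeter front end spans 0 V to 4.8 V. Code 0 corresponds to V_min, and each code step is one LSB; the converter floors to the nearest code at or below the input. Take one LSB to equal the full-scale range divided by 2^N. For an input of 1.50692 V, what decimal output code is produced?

20574

V_FS = 4.8 V. LSB = 4.8 V / 2^16 ≈ 73.24 µV.
V_in − V_min = 1.50692 − (0) = 1.50692 V.
Divide by LSB: 1.50692 × 65536/4.8 = 20574.4811.
Truncating gives code 20574.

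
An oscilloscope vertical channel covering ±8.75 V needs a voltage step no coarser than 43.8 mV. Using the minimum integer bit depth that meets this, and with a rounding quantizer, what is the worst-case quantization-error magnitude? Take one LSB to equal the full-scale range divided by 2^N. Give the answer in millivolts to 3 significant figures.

17.1 mV

Span: 8.75 V − (-8.75 V) = 17.5 V.
Levels needed ≥ 17.5/43.8 mV = 399.5. 2^9 = 512 suffices, so N_min = 9.
LSB = 17.5 V ÷ 2^9 = 17.5/512 V = 34.180 mV.
|e|_max = LSB/2 = 17.1 mV.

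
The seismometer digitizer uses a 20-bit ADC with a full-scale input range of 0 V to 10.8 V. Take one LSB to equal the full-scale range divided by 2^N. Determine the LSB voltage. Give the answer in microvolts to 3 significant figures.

10.3 µV

Span = 10.8 V.
2^20 = 1048576 levels.
LSB = 10.8 V ÷ 2^20 = 10.8/1048576 V = 10.3 µV.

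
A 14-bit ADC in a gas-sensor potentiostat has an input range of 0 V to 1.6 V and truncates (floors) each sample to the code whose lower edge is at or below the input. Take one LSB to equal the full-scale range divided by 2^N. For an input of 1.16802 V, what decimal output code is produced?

Full-scale range = 1.6 V. LSB = 1.6 V / 2^14 ≈ 97.66 µV.
code = ⌊(V_in − V_min)/LSB⌋ = ⌊(V_in − V_min) × 2^14 / range⌋
     = ⌊(1.16802 − (0)) × 16384 / 1.6⌋ = ⌊1.16802 × 16384/1.6⌋
     = ⌊11960.525⌋ = 11960.

11960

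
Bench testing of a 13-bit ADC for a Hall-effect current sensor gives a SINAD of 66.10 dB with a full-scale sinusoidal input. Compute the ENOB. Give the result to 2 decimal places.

ENOB = (66.10 − 1.76)/6.02 = 10.6877 bits.

10.69 bits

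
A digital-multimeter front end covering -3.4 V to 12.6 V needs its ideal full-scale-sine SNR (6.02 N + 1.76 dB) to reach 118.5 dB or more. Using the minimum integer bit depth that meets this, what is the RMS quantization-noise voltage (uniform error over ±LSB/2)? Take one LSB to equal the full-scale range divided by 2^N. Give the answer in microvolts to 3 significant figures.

4.40 µV

Full-scale range = 12.6 V − (-3.4 V) = 16 V.
Solving 6.02 N ≥ 118.5 − 1.76: N ≥ 19.392. Round up → N = 20.
LSB = 16 V ÷ 2^20 = 16/1048576 V = 15.259 µV.
RMS noise = LSB/√12 = 4.40 µV.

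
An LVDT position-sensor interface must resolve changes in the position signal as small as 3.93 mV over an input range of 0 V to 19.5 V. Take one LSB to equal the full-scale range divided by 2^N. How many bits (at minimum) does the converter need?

Span = 19.5 V.
Required number of levels: 19.5/3.93 mV = 4961.8; smallest N with 2^N ≥ that is 13.

13 bits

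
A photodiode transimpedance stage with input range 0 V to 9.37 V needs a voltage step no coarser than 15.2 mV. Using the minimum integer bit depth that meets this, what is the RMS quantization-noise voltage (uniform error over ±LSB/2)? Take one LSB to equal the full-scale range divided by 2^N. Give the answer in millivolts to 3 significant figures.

Full-scale range = 9.37 V.
Need 2^N ≥ 9.37 V / 15.2 mV = 616.4 → N_min = 10.
Step size = 9.37/1024 V = 9.1504 mV.
RMS noise = LSB/√12 = 2.64 mV.

2.64 mV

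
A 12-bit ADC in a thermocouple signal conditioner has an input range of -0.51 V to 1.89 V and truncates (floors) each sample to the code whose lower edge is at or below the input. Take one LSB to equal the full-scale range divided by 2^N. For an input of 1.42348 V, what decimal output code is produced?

3299

Range = 1.89 − (-0.51) = 2.4 V. LSB = 2.4 V / 2^12 ≈ 0.5859 mV.
V_in − V_min = 1.42348 − (-0.51) = 1.93348 V.
Divide by LSB: 1.93348 × 4096/2.4 = 3299.8059.
Truncating gives code 3299.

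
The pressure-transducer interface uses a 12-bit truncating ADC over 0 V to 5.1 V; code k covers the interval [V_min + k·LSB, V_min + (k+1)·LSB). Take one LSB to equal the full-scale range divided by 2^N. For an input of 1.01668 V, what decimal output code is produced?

816

V_FS = 5.1 V. LSB = 5.1 V / 2^12 ≈ 1.245 mV.
code = ⌊(V_in − V_min)/LSB⌋ = ⌊(V_in − V_min) × 2^12 / range⌋
     = ⌊(1.01668 − (0)) × 4096 / 5.1⌋ = ⌊1.01668 × 4096/5.1⌋
     = ⌊816.534⌋ = 816.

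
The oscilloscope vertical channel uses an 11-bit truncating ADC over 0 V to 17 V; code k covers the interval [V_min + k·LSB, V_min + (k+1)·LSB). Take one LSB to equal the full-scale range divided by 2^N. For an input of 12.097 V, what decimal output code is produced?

1457

V_FS = 17 V. LSB = 17 V / 2^11 ≈ 8.301 mV.
code = ⌊(V_in − V_min)/LSB⌋ = ⌊(V_in − V_min) × 2^11 / range⌋
     = ⌊(12.097 − (0)) × 2048 / 17⌋ = ⌊12.097 × 2048/17⌋
     = ⌊1457.333⌋ = 1457.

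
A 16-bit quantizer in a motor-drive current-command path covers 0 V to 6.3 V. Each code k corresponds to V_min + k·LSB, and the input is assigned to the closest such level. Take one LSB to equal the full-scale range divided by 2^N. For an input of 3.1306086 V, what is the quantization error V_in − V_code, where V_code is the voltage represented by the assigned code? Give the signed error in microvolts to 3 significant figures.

Span = 6.3 V. LSB = 6.3 V / 2^16 ≈ 96.13 µV.
(V_in − V_min)/LSB = (3.1306086 − (0)) × 65536/6.3 = 32566.2802 → nearest code k = 32566.
Reconstructed level: 0 + 32566 × 6.3/65536 V = 3.1305816650 V.
e = 3.1306086 − (3.1305816650) = +26.9 µV.

+26.9 µV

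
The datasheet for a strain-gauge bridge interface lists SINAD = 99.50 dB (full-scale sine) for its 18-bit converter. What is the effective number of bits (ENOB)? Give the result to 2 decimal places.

16.24 bits

Inverting SNR = 6.02 N + 1.76: N_eff = (99.50 − 1.76)/6.02 = 16.2359.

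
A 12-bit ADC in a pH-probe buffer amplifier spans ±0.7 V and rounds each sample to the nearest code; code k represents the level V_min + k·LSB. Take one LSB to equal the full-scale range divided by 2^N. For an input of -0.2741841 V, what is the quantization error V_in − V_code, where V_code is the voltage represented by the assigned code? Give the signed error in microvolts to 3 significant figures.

Span: 0.7 V − (-0.7 V) = 1.4 V. LSB = 1.4 V / 2^12 ≈ 341.8 µV.
Position in LSBs: (-0.2741841 − (-0.7)) × 4096/1.4 = 1245.8157; rounding gives k = 1246.
V_code = -0.7 + (1246/4096) × 1.4 = -0.2741210938 V.
V_in − V_code = -0.2741841 − (-0.2741210938) = −63.0 µV.

−63.0 µV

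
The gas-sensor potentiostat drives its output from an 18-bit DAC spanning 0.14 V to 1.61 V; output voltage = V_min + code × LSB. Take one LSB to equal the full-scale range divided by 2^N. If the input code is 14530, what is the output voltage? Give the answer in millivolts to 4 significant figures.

Full-scale range = 1.61 V − (0.14 V) = 1.47 V. LSB = 1.47 V / 2^18.
V_out = 0.14 + 14530 × (1.47/262144) V
      = 0.14 + 0.0814785 = 0.221479 V.

221.5 mV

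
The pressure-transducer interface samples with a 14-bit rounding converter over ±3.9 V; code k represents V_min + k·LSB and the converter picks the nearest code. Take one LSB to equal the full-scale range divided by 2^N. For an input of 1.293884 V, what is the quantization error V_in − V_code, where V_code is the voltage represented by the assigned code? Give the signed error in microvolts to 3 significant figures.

Range = 3.9 − (-3.9) = 7.8 V. LSB = 7.8 V / 2^14 ≈ 476.1 µV.
(V_in − V_min)/LSB = (1.293884 − (-3.9)) × 16384/7.8 = 10909.8199 → nearest code k = 10910.
V_code = V_min + k × range/2^14 = -3.9 + 10910 × 7.8/16384 = 1.2939697266 V.
e = 1.293884 − (1.2939697266) = −85.7 µV.

−85.7 µV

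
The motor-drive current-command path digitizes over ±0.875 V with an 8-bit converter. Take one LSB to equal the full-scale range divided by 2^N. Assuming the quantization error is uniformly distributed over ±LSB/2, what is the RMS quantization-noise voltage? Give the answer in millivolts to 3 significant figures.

Full-scale range = 0.875 V − (-0.875 V) = 1.75 V.
LSB = 1.75 V / 2^8 = 6.8359 mV.
V_rms = LSB/√12 = 6.8359 mV / √12 = 1.97 mV.

1.97 mV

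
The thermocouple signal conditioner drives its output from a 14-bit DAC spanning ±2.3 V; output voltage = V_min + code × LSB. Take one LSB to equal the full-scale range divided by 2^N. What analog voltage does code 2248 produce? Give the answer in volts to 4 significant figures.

Span: 2.3 V − (-2.3 V) = 4.6 V. LSB = 4.6 V / 2^14.
Output = V_min + (2248/16384) × range = -2.3 + 0.137207 × 4.6 V
      = -2.3 + 0.631152 = -1.66885 V.

-1.669 V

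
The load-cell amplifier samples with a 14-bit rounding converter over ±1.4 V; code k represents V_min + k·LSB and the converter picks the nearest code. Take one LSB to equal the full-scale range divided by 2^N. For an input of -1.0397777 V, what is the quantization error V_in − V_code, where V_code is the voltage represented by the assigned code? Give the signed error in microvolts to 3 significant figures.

Span: 1.4 V − (-1.4 V) = 2.8 V. LSB = 2.8 V / 2^14 ≈ 170.9 µV.
(V_in − V_min)/LSB = (-1.0397777 − (-1.4)) × 16384/2.8 = 2107.8151 → nearest code k = 2108.
V_code = -1.4 + (2108/16384) × 2.8 = -1.0397460938 V.
Error = V_in − V_code = -1.0397777 − (-1.0397460938) = −31.6 µV.

−31.6 µV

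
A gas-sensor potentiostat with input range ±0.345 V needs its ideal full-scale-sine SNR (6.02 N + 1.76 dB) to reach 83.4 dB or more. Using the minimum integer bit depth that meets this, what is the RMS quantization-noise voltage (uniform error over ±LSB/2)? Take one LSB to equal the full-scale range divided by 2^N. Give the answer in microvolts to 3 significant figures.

12.2 µV

Range = 0.345 − (-0.345) = 0.69 V.
N ≥ (83.4 − 1.76)/6.02 = 13.561 → N_min = 14.
Step size = 0.69/16384 V = 42.114 µV.
RMS noise = LSB/√12 = 12.2 µV.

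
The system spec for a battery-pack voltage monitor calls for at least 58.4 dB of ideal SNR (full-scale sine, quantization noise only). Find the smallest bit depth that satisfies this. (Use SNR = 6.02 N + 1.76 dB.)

Required N = ⌈(58.4 − 1.76)/6.02⌉ = ⌈9.409⌉ = 10.

10 bits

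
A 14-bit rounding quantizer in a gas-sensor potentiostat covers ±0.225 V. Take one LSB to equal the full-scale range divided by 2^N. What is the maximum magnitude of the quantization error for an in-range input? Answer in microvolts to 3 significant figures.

Span: 0.225 V − (-0.225 V) = 0.45 V.
LSB = 0.45 V / 2^14 = 27.466 µV.
Worst-case error for round-to-nearest is half an LSB: 13.7 µV.

13.7 µV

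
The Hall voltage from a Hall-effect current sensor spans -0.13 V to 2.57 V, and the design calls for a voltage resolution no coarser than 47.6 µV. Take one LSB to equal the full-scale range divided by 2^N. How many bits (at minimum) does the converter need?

16 bits

Full-scale range = 2.57 V − (-0.13 V) = 2.7 V.
Required number of levels: 2.7/47.6 µV = 56723; smallest N with 2^N ≥ that is 16.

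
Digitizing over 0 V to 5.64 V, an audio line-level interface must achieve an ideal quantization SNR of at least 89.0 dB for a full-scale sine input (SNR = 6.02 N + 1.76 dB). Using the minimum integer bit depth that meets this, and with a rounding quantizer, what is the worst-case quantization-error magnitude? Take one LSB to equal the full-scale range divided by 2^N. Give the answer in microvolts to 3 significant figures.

86.1 µV

Span = 5.64 V.
N ≥ (89.0 − 1.76)/6.02 = 14.492 → N_min = 15.
LSB = 5.64 V / 2^15 = 172.12 µV.
|e|_max = LSB/2 = 86.1 µV.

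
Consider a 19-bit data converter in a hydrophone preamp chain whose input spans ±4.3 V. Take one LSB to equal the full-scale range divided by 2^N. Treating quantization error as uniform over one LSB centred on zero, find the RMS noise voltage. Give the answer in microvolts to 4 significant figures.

The full-scale span is 4.3 − (-4.3) = 8.6 V.
LSB = 8.6 V / 2^19 = 16.4032 µV.
For a uniform distribution on [−LSB/2, +LSB/2], V_rms = LSB/√12 = 16.4032 µV/3.4641 = 4.735 µV.

4.735 µV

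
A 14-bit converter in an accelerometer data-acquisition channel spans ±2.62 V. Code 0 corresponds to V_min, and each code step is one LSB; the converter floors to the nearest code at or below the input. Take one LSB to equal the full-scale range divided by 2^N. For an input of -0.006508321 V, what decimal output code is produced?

Full-scale range = 2.62 V − (-2.62 V) = 5.24 V. LSB = 5.24 V / 2^14 ≈ 319.8 µV.
V_in − V_min = -0.006508321 − (-2.62) = 2.613491679 V.
Divide by LSB: 2.613491679 × 16384/5.24 = 8171.6503.
Truncating gives code 8171.

8171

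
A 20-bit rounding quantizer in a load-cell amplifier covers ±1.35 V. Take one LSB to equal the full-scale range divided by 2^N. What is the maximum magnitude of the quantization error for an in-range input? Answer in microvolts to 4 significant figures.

Span: 1.35 V − (-1.35 V) = 2.7 V.
Step size = 2.7/1048576 V = 2.57492 µV.
A rounding quantizer has |error| ≤ LSB/2 = 1.287 µV.

1.287 µV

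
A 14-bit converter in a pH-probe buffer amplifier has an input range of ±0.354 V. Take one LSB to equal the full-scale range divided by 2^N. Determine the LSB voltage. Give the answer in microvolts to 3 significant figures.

43.2 µV

Range = 0.354 − (-0.354) = 0.708 V.
2^14 = 16384 levels.
LSB = 0.708 V / 2^14 = 43.2 µV.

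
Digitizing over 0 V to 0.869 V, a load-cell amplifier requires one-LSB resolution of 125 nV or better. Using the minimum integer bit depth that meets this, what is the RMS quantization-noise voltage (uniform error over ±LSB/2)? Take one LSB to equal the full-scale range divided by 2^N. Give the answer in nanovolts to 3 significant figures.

29.9 nV

Span = 0.869 V.
Need 2^N ≥ 0.869 V / 125 nV = 6.952e6 → N_min = 23.
LSB = 0.869 V / 2^23 = 103.59 nV.
V_rms = LSB/√12 = 29.9 nV.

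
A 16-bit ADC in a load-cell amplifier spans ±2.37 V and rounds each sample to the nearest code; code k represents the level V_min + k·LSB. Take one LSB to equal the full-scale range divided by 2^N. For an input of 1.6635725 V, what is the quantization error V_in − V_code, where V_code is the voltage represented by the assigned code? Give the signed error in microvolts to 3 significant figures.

−13.0 µV

The full-scale span is 2.37 − (-2.37) = 4.74 V. LSB = 4.74 V / 2^16 ≈ 72.33 µV.
(V_in − V_min)/LSB = (1.6635725 − (-2.37)) × 65536/4.74 = 55768.8201 → nearest code k = 55769.
V_code = -2.37 + (55769/65536) × 4.74 = 1.6635855103 V.
e = 1.6635725 − (1.6635855103) = −13.0 µV.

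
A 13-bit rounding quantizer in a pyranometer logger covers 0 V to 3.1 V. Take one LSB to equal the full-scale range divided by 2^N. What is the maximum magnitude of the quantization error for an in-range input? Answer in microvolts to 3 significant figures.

189 µV

Span = 3.1 V.
One LSB is 3.1 V / 8192 = 378.42 µV.
A rounding quantizer has |error| ≤ LSB/2 = 189 µV.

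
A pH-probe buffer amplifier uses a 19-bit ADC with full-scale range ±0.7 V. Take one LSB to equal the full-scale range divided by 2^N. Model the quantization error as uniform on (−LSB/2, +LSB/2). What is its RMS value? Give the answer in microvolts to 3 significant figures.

0.771 µV

The full-scale span is 0.7 − (-0.7) = 1.4 V.
LSB = 1.4 V ÷ 2^19 = 1.4/524288 V = 2.6703 µV.
σ_q = LSB/√12 = 2.6703 µV/3.4641 = 0.771 µV.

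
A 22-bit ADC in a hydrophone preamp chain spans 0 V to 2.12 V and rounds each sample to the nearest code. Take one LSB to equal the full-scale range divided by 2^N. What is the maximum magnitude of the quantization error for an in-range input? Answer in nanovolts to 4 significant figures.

Range is 2.12 V.
LSB = 2.12 V ÷ 2^22 = 2.12/4194304 V = 0.505447 µV.
|e|_max = LSB/2 = 252.7 nV.

252.7 nV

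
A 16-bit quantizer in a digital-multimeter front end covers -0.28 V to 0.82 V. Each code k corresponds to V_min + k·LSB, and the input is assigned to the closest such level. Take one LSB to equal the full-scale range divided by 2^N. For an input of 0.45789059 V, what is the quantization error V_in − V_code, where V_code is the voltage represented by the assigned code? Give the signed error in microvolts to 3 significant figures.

+3.02 µV

The full-scale span is 0.82 − (-0.28) = 1.1 V. LSB = 1.1 V / 2^16 ≈ 16.78 µV.
(V_in − V_min)/LSB = (0.45789059 − (-0.28)) × 65536/1.1 = 43962.1797 → nearest code k = 43962.
Reconstructed level: -0.28 + 43962 × 1.1/65536 V = 0.45788757324 V.
e = 0.45789059 − (0.45788757324) = +3.02 µV.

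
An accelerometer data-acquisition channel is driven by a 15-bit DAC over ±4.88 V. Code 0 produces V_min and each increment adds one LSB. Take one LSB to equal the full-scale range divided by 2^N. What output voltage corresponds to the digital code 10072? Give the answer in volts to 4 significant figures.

The full-scale span is 4.88 − (-4.88) = 9.76 V. LSB = 9.76 V / 2^15.
V_out = V_min + code × LSB = -4.88 V + 10072 × 9.76 V / 32768
      = -4.88 V + 2.99996 V = -1.88004 V.

-1.880 V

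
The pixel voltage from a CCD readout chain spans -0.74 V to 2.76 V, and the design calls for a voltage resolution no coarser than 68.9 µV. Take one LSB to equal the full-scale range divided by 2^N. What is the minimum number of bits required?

Span: 2.76 V − (-0.74 V) = 3.5 V.
Need 2^N ≥ 3.5 V / 68.9 µV = 50800 → N_min = 16.

16 bits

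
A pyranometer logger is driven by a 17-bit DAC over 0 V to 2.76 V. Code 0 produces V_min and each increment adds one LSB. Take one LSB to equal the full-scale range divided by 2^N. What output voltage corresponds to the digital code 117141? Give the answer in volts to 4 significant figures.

2.467 V

Range is 2.76 V. LSB = 2.76 V / 2^17.
Output = V_min + (117141/131072) × range = 0 + 0.893715 × 2.76 V
      = 0 + 2.46665 = 2.46665 V.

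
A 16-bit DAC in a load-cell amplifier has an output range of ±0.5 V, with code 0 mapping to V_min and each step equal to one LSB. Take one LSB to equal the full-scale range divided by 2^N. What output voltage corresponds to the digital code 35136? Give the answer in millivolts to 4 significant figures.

36.13 mV

Full-scale range = 0.5 V − (-0.5 V) = 1 V. LSB = 1 V / 2^16.
V_out = -0.5 + 35136 × (1/65536) V
      = -0.5 + 0.536133 = 0.0361328 V.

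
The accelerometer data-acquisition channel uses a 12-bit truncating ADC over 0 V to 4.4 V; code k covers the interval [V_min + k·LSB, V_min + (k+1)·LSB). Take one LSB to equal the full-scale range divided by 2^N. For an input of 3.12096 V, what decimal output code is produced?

2905

Range is 4.4 V. LSB = 4.4 V / 2^12 ≈ 1.074 mV.
V_in − V_min = 3.12096 − (0) = 3.12096 V.
Divide by LSB: 3.12096 × 4096/4.4 = 2905.3300.
Truncating gives code 2905.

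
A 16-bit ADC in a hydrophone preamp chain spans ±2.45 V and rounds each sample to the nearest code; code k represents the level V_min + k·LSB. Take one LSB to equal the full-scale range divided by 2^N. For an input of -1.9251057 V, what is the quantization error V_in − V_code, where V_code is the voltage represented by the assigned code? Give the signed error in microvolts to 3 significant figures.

Full-scale range = 2.45 V − (-2.45 V) = 4.9 V. LSB = 4.9 V / 2^16 ≈ 74.77 µV.
Position in LSBs: (-1.9251057 − (-2.45)) × 65536/4.9 = 7020.3006; rounding gives k = 7020.
Reconstructed level: -2.45 + 7020 × 4.9/65536 V = -1.9251281738 V.
Error = V_in − V_code = -1.9251057 − (-1.9251281738) = +22.5 µV.

+22.5 µV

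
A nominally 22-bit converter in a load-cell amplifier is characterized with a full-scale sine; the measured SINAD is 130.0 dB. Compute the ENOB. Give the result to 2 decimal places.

21.30 bits

ENOB = (130.0 − 1.76)/6.02 = 21.3023 bits.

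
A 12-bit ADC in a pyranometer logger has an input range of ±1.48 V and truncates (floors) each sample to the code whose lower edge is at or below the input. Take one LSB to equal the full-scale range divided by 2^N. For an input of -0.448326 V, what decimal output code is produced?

The full-scale span is 1.48 − (-1.48) = 2.96 V. LSB = 2.96 V / 2^12 ≈ 0.7227 mV.
(V_in − V_min) × 2^12/range = (-0.448326 − (-1.48)) × 4096/2.96 = 1427.614.
Floor → code = 1427.

1427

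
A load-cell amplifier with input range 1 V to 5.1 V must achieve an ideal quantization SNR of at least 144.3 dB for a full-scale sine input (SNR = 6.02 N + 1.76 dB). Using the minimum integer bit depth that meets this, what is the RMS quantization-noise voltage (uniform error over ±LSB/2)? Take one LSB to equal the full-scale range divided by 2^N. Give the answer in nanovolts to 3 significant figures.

70.5 nV

Range = 5.1 − (1) = 4.1 V.
Solving 6.02 N ≥ 144.3 − 1.76: N ≥ 23.678. Round up → N = 24.
One LSB is 4.1 V / 16777216 = 244.38 nV.
V_rms = LSB/√12 = 70.5 nV.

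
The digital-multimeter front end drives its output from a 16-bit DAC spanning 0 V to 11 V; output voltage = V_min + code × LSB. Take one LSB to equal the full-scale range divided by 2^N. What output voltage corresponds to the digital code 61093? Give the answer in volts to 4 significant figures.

10.25 V

Span = 11 V. LSB = 11 V / 2^16.
V_out = 0 + 61093 × (11/65536) V
      = 0 + 10.2543 = 10.2543 V.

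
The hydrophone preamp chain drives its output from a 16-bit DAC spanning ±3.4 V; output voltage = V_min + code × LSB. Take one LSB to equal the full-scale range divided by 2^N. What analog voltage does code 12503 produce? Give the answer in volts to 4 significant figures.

-2.103 V

Span: 3.4 V − (-3.4 V) = 6.8 V. LSB = 6.8 V / 2^16.
Output = V_min + (12503/65536) × range = -3.4 + 0.190781 × 6.8 V
      = -3.4 + 1.29731 = -2.10269 V.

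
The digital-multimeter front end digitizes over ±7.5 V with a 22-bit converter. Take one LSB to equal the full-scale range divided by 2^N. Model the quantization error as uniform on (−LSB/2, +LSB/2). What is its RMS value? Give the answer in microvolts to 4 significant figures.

The full-scale span is 7.5 − (-7.5) = 15 V.
LSB = 15 V / 2^22 = 3.57628 µV.
σ_q = LSB/√12 = 3.57628 µV/3.4641 = 1.032 µV.

1.032 µV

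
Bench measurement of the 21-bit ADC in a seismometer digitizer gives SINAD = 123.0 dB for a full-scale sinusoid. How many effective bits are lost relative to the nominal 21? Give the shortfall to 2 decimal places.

ENOB = (SINAD − 1.76)/6.02 = (123.0 − 1.76)/6.02 = 20.1395 bits.
Shortfall = 21 − 20.1395 = 0.8605 bits.

0.86 bits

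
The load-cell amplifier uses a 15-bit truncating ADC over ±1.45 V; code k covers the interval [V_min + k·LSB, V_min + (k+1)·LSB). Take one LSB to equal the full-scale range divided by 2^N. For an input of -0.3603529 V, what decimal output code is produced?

Range = 1.45 − (-1.45) = 2.9 V. LSB = 2.9 V / 2^15 ≈ 88.50 µV.
code = ⌊(V_in − V_min)/LSB⌋ = ⌊(V_in − V_min) × 2^15 / range⌋
     = ⌊(-0.3603529 − (-1.45)) × 32768 / 2.9⌋ = ⌊1.0896471 × 32768/2.9⌋
     = ⌊12312.261⌋ = 12312.

12312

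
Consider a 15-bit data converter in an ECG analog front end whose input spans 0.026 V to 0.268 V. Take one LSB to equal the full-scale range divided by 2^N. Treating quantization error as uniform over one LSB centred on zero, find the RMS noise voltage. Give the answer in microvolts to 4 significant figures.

Full-scale range = 0.268 V − (0.026 V) = 0.242 V.
One LSB is 0.242 V / 32768 = 7.38525 µV.
V_rms = LSB/√12 = 7.38525 µV / √12 = 2.132 µV.

2.132 µV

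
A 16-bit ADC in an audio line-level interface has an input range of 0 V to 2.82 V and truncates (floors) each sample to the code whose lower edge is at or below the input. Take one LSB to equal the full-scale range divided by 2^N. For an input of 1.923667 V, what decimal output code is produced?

44705

Span = 2.82 V. LSB = 2.82 V / 2^16 ≈ 43.03 µV.
code = ⌊(V_in − V_min)/LSB⌋ = ⌊(V_in − V_min) × 2^16 / range⌋
     = ⌊(1.923667 − (0)) × 65536 / 2.82⌋ = ⌊1.923667 × 65536/2.82⌋
     = ⌊44705.475⌋ = 44705.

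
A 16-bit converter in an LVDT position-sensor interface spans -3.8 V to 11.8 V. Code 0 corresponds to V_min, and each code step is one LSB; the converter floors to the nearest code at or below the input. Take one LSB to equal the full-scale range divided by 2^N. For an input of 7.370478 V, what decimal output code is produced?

Span: 11.8 V − (-3.8 V) = 15.6 V. LSB = 15.6 V / 2^16 ≈ 238.0 µV.
V_in − V_min = 7.370478 − (-3.8) = 11.170478 V.
Divide by LSB: 11.170478 × 65536/15.6 = 46927.4645.
Truncating gives code 46927.

46927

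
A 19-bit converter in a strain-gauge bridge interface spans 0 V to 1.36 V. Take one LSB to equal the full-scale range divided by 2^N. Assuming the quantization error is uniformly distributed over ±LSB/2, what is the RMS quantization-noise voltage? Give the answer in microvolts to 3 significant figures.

0.749 µV

Span = 1.36 V.
Step size = 1.36/524288 V = 2.5940 µV.
RMS of a uniform error over width LSB is LSB/√12 = 0.749 µV.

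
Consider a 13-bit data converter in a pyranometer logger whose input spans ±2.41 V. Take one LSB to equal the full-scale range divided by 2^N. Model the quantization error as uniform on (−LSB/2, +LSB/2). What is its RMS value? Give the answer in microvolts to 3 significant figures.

The full-scale span is 2.41 − (-2.41) = 4.82 V.
LSB = 4.82 V / 2^13 = 0.58838 mV.
RMS of a uniform error over width LSB is LSB/√12 = 170 µV.

170 µV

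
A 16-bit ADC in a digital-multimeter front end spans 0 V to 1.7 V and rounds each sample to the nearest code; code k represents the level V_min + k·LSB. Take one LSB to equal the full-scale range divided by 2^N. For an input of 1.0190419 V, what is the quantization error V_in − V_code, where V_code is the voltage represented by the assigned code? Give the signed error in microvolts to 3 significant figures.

Full-scale range = 1.7 V. LSB = 1.7 V / 2^16 ≈ 25.94 µV.
(V_in − V_min)/LSB = (1.0190419 − (0)) × 65536/1.7 = 39284.6647 → nearest code k = 39285.
V_code = V_min + k × range/2^16 = 0 + 39285 × 1.7/65536 = 1.0190505981 V.
V_in − V_code = 1.0190419 − (1.0190505981) = −8.70 µV.

−8.70 µV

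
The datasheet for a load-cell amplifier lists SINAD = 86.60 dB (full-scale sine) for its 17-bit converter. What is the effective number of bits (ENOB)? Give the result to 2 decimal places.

(86.60 − 1.76) / 6.02 = 84.84/6.02 = 14.0930 effective bits.

14.09 bits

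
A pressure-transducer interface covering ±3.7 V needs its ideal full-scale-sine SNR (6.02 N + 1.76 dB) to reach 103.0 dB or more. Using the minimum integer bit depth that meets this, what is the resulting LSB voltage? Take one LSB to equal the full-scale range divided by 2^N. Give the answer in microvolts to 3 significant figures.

Full-scale range = 3.7 V − (-3.7 V) = 7.4 V.
Required N = ⌈(103.0 − 1.76)/6.02⌉ = ⌈16.817⌉ = 17.
Step size = 7.4/131072 V = 56.5 µV.

56.5 µV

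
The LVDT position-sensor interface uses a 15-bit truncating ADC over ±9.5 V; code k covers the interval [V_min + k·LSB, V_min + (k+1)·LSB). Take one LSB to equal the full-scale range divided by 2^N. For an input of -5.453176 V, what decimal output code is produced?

Full-scale range = 9.5 V − (-9.5 V) = 19 V. LSB = 19 V / 2^15 ≈ 0.5798 mV.
code = ⌊(V_in − V_min)/LSB⌋ = ⌊(V_in − V_min) × 2^15 / range⌋
     = ⌊(-5.453176 − (-9.5)) × 32768 / 19⌋ = ⌊4.046824 × 32768/19⌋
     = ⌊6979.280⌋ = 6979.

6979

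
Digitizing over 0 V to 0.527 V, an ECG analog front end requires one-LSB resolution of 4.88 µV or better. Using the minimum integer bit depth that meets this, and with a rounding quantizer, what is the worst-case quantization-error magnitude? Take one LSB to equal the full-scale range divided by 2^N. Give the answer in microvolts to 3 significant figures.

Full-scale range = 0.527 V.
Required number of levels: 0.527/4.88 µV = 107990; smallest N with 2^N ≥ that is 17.
One LSB is 0.527 V / 131072 = 4.0207 µV.
Half an LSB is 2.01 µV.

2.01 µV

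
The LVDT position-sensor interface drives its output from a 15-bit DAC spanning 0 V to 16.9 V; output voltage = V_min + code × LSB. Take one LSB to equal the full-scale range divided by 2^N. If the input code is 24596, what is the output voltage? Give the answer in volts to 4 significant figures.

12.69 V

Span = 16.9 V. LSB = 16.9 V / 2^15.
V_out = V_min + code × LSB = 0 V + 24596 × 16.9 V / 32768
      = 0 V + 12.6853 V = 12.6853 V.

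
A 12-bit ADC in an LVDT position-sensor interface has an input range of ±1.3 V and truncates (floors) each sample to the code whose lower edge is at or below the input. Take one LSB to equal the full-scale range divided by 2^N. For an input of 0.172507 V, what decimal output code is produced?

2319

Span: 1.3 V − (-1.3 V) = 2.6 V. LSB = 2.6 V / 2^12 ≈ 0.6348 mV.
V_in − V_min = 0.172507 − (-1.3) = 1.472507 V.
Divide by LSB: 1.472507 × 4096/2.6 = 2319.7649.
Truncating gives code 2319.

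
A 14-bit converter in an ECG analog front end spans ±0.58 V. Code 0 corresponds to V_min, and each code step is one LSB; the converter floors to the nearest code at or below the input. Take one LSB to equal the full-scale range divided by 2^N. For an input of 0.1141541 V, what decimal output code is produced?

9804

Span: 0.58 V − (-0.58 V) = 1.16 V. LSB = 1.16 V / 2^14 ≈ 70.80 µV.
code = ⌊(V_in − V_min)/LSB⌋ = ⌊(V_in − V_min) × 2^14 / range⌋
     = ⌊(0.1141541 − (-0.58)) × 16384 / 1.16⌋ = ⌊0.6941541 × 16384/1.16⌋
     = ⌊9804.328⌋ = 9804.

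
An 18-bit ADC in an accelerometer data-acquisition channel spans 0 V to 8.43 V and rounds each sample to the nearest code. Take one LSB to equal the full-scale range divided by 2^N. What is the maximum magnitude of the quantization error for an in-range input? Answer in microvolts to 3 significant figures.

16.1 µV

V_FS = 8.43 V.
One LSB is 8.43 V / 262144 = 32.158 µV.
|e|_max = LSB/2 = 16.1 µV.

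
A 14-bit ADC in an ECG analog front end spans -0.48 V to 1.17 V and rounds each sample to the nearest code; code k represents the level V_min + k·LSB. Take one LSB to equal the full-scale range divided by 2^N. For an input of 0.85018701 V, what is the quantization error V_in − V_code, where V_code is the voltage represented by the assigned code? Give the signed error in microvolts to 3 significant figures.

+35.6 µV

Full-scale range = 1.17 V − (-0.48 V) = 1.65 V. LSB = 1.65 V / 2^14 ≈ 100.7 µV.
(V_in − V_min)/LSB = (0.85018701 − (-0.48)) × 16384/1.65 = 13208.3539 → nearest code k = 13208.
V_code = V_min + k × range/2^14 = -0.48 + 13208 × 1.65/16384 = 0.85015136719 V.
Error = V_in − V_code = 0.85018701 − (0.85015136719) = +35.6 µV.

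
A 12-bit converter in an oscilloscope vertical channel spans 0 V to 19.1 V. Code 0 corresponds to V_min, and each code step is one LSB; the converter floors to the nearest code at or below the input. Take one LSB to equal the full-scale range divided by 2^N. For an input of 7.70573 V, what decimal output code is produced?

Range is 19.1 V. LSB = 19.1 V / 2^12 ≈ 4.663 mV.
code = ⌊(V_in − V_min)/LSB⌋ = ⌊(V_in − V_min) × 2^12 / range⌋
     = ⌊(7.70573 − (0)) × 4096 / 19.1⌋ = ⌊7.70573 × 4096/19.1⌋
     = ⌊1652.496⌋ = 1652.

1652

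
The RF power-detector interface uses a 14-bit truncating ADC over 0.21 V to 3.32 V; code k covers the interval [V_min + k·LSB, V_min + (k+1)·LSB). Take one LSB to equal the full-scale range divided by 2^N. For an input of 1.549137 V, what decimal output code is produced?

Full-scale range = 3.32 V − (0.21 V) = 3.11 V. LSB = 3.11 V / 2^14 ≈ 189.8 µV.
code = ⌊(V_in − V_min)/LSB⌋ = ⌊(V_in − V_min) × 2^14 / range⌋
     = ⌊(1.549137 − (0.21)) × 16384 / 3.11⌋ = ⌊1.339137 × 16384/3.11⌋
     = ⌊7054.798⌋ = 7054.

7054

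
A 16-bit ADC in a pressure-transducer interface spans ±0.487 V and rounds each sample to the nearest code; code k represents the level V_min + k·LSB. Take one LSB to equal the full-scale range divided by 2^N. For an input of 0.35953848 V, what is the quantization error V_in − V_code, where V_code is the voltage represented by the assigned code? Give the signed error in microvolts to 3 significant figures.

−4.49 µV

Range = 0.487 − (-0.487) = 0.974 V. LSB = 0.974 V / 2^16 ≈ 14.86 µV.
(0.35953848 − (-0.487)) / LSB = 0.84653848 × 65536/0.974 = 56959.6980. Nearest integer: k = 56960.
V_code = -0.487 + (56960/65536) × 0.974 = 0.35954296875 V.
V_in − V_code = 0.35953848 − (0.35954296875) = −4.49 µV.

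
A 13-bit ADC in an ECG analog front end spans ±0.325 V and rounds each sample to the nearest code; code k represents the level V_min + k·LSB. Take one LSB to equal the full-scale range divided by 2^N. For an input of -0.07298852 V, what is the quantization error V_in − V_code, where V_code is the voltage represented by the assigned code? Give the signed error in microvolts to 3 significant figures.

+9.53 µV

The full-scale span is 0.325 − (-0.325) = 0.65 V. LSB = 0.65 V / 2^13 ≈ 79.35 µV.
(V_in − V_min)/LSB = (-0.07298852 − (-0.325)) × 8192/0.65 = 3176.1201 → nearest code k = 3176.
V_code = -0.325 + (3176/8192) × 0.65 = -0.07299804688 V.
V_in − V_code = -0.07298852 − (-0.07299804688) = +9.53 µV.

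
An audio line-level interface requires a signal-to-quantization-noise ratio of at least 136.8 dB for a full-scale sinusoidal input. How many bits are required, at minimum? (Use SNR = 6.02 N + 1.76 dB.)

23 bits

N ≥ (136.8 − 1.76)/6.02 = 22.432 → N_min = 23.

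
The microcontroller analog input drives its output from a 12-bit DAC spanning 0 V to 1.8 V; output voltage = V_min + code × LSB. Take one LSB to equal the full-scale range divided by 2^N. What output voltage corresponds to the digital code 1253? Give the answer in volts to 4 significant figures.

Span = 1.8 V. LSB = 1.8 V / 2^12.
Output = V_min + (1253/4096) × range = 0 + 0.305908 × 1.8 V
      = 0 V + 0.550635 V = 0.550635 V.

0.5506 V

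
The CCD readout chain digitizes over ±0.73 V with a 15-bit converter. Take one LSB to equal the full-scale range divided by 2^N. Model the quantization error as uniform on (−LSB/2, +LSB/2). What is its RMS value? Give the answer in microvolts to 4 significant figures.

Span: 0.73 V − (-0.73 V) = 1.46 V.
LSB = 1.46 V / 2^15 = 44.5557 µV.
For a uniform distribution on [−LSB/2, +LSB/2], V_rms = LSB/√12 = 44.5557 µV/3.4641 = 12.86 µV.

12.86 µV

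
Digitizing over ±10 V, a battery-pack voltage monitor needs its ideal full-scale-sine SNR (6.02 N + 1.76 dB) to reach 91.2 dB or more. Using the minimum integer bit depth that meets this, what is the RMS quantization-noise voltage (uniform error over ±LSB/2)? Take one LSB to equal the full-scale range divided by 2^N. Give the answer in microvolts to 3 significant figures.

176 µV

Span: 10 V − (-10 V) = 20 V.
Solving 6.02 N ≥ 91.2 − 1.76: N ≥ 14.857. Round up → N = 15.
One LSB is 20 V / 32768 = 0.61035 mV.
V_rms = LSB/√12 = 176 µV.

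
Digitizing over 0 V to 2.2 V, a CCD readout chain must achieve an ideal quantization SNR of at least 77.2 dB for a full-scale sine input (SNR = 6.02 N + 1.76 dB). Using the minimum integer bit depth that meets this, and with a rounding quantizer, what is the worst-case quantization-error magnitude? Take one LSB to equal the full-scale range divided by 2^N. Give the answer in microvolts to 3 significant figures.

134 µV

Full-scale range = 2.2 V.
6.02 N + 1.76 ≥ 77.2 gives N ≥ 12.532, so the minimum integer is 13.
One LSB is 2.2 V / 8192 = 268.55 µV.
Max error for round-to-nearest is LSB/2 = 134 µV.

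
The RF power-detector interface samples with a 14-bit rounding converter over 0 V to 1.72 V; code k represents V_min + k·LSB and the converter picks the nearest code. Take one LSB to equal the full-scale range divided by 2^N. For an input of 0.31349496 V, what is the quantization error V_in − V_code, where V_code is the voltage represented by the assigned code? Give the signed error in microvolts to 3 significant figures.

+23.3 µV

Range is 1.72 V. LSB = 1.72 V / 2^14 ≈ 105.0 µV.
(0.31349496 − (0)) / LSB = 0.31349496 × 16384/1.72 = 2986.2218. Nearest integer: k = 2986.
V_code = V_min + k × range/2^14 = 0 + 2986 × 1.72/16384 = 0.31347167969 V.
e = 0.31349496 − (0.31347167969) = +23.3 µV.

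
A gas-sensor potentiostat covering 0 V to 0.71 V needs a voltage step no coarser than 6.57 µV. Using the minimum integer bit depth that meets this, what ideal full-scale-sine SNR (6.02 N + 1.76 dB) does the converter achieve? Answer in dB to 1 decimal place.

V_FS = 0.71 V.
Need 2^N ≥ 0.71 V / 6.57 µV = 108100 → N_min = 17.
6.02(17) + 1.76 = 104.10 dB.

104.1 dB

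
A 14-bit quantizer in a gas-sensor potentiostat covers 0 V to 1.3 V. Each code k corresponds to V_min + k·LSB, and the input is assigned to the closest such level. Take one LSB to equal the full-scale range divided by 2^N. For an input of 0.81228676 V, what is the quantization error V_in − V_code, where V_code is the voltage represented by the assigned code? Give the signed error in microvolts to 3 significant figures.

+24.8 µV

V_FS = 1.3 V. LSB = 1.3 V / 2^14 ≈ 79.35 µV.
(V_in − V_min)/LSB = (0.81228676 − (0)) × 16384/1.3 = 10237.3125 → nearest code k = 10237.
V_code = 0 + (10237/16384) × 1.3 = 0.81226196289 V.
Error = V_in − V_code = 0.81228676 − (0.81226196289) = +24.8 µV.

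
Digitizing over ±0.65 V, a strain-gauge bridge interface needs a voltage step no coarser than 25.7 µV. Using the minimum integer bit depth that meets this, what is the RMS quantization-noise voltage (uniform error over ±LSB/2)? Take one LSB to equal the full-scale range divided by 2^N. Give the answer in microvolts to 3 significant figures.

5.73 µV

Span: 0.65 V − (-0.65 V) = 1.3 V.
Need 2^N ≥ 1.3 V / 25.7 µV = 50580 → N_min = 16.
Step size = 1.3/65536 V = 19.836 µV.
RMS noise = LSB/√12 = 5.73 µV.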